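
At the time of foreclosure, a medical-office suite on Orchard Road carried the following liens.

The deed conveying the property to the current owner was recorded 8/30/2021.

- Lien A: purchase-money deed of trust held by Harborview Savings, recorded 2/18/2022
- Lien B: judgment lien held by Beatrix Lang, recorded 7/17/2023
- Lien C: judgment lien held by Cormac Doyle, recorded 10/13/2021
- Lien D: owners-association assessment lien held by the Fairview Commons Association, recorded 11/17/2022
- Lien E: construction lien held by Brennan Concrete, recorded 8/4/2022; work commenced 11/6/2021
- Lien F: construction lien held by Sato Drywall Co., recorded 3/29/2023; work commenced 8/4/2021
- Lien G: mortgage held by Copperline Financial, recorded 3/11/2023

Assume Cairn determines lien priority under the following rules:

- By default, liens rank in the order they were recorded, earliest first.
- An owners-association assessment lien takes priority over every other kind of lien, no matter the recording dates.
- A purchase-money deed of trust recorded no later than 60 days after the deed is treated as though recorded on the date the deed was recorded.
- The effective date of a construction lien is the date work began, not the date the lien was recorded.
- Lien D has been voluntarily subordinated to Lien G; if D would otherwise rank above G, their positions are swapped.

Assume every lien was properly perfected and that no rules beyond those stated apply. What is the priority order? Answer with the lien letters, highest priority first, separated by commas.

G, F, C, E, A, D, B

First, effective dates: A missed the 60-day window (172 days after the deed), so its recording date stands; E's effective date is 11/6/2021, when work began; F relates back to 8/4/2021 (work commenced).
D is an owners-association assessment lien, so it outranks all other liens regardless of date.
Ordering the rest by effective date: F (8/4/2021), C (10/13/2021), E (11/6/2021), A (2/18/2022), G (3/11/2023), B (7/17/2023).
The subordination applies — D was senior to G — so D and G swap.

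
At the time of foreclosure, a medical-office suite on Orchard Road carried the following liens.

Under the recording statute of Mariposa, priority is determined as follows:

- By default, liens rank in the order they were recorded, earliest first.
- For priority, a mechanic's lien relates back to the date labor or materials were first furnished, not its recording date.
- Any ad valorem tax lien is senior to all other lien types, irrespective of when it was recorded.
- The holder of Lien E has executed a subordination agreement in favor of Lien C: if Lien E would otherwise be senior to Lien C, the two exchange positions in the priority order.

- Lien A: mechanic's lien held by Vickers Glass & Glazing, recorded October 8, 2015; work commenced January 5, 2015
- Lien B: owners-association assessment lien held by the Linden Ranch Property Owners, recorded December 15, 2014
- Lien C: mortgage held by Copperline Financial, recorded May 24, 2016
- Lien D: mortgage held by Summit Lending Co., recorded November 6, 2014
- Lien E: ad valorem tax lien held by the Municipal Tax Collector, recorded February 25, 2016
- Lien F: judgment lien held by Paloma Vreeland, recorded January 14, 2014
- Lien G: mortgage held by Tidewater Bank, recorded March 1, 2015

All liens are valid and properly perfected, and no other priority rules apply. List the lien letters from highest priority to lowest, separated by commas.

C, F, D, B, A, G, E

Adjusting effective dates: A is treated as recorded January 5, 2015, the work-commencement date.
E, as an ad valorem tax lien, has superpriority and ranks first.
Among the remaining liens, by effective date: F (January 14, 2014), D (November 6, 2014), B (December 15, 2014), A (January 5, 2015), G (March 1, 2015), C (May 24, 2016).
E is senior to C before the subordination, so the two trade places.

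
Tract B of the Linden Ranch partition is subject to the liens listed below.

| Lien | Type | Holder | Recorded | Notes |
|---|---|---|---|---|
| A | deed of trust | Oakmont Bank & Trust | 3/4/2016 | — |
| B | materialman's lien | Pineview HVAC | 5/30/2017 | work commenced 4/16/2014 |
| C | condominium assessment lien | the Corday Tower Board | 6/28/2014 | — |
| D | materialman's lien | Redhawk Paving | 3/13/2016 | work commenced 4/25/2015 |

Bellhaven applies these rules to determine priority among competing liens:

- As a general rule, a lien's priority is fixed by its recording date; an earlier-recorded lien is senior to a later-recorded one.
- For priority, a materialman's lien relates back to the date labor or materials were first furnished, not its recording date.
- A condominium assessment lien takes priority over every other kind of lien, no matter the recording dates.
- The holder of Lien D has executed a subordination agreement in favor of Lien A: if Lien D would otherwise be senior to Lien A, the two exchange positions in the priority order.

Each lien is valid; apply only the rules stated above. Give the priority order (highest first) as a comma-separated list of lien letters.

Adjusting effective dates: B is treated as recorded 4/16/2014, the work-commencement date; D is treated as recorded 4/25/2015, the work-commencement date.
C, as a condominium assessment lien, has superpriority and ranks first.
Ordering the rest by effective date: B (4/16/2014), D (4/25/2015), A (3/4/2016).
Because D would otherwise rank above A, the subordination swaps them.

C, B, A, D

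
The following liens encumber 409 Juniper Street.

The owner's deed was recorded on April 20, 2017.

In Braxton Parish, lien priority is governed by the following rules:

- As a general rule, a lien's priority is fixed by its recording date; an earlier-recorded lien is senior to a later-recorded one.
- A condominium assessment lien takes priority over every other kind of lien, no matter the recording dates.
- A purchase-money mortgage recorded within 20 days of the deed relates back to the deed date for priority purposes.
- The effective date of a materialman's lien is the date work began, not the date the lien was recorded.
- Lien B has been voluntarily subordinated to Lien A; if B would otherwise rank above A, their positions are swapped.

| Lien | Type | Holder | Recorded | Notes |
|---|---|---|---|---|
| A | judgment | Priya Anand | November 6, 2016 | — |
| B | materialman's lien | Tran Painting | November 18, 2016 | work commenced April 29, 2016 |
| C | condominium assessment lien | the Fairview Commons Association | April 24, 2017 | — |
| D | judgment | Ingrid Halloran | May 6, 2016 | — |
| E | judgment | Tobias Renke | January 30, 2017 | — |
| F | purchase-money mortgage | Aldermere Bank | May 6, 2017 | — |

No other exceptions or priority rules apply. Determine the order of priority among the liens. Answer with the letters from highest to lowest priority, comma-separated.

C, A, D, B, E, F

Effective dates after the stated exceptions: B relates back to April 29, 2016 (work commenced); F relates back to the deed date April 20, 2017.
C is a condominium assessment lien, so it outranks all other liens regardless of date.
Among the remaining liens, by effective date: B (April 29, 2016), D (May 6, 2016), A (November 6, 2016), E (January 30, 2017), F (April 20, 2017).
B is senior to A before the subordination, so the two trade places.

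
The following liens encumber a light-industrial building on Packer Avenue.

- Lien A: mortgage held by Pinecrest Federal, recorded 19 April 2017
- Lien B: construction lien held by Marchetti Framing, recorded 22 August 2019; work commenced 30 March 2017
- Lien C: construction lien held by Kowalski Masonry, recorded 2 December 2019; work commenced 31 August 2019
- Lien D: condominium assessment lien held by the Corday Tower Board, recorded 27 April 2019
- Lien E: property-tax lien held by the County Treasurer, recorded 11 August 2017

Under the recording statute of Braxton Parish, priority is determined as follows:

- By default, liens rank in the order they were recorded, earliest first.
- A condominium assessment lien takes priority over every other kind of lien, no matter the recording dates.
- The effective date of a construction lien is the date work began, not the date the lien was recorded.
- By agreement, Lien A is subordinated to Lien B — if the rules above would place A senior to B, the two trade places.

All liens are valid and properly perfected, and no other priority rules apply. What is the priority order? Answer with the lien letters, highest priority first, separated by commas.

D, B, A, E, C

Adjusting effective dates: B is treated as recorded 30 March 2017, the work-commencement date; C relates back to 31 August 2019 (work commenced).
D, as a condominium assessment lien, has superpriority and ranks first.
Ordering the rest by effective date: B (30 March 2017), A (19 April 2017), E (11 August 2017), C (31 August 2019).
A is already junior to B, so the subordination agreement changes nothing.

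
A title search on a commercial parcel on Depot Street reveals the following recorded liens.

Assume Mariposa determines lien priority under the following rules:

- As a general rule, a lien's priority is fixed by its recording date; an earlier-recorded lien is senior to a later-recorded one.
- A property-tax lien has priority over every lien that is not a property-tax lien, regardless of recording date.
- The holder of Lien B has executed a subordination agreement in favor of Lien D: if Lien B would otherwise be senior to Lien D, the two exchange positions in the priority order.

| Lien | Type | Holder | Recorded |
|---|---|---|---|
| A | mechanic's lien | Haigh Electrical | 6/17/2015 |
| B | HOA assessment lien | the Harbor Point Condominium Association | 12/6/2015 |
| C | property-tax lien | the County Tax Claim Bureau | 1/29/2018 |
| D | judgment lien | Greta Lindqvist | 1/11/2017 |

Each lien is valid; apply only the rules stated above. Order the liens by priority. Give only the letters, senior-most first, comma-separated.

C, A, D, B

As a property-tax lien, C is senior to every other lien.
Remaining liens by effective date: A (6/17/2015), B (12/6/2015), D (1/11/2017).
B would otherwise be senior to D, so under the subordination agreement B and D exchange positions.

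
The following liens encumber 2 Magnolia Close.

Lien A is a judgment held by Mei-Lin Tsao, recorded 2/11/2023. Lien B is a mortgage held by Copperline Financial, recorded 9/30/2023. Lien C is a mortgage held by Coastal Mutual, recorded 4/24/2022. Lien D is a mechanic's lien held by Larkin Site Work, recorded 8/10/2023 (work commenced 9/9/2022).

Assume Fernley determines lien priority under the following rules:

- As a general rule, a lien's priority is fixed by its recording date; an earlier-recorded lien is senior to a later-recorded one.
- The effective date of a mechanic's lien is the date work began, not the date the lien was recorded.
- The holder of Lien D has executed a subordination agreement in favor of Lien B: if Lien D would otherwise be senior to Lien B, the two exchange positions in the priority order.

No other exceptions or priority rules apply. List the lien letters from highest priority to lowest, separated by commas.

First, effective dates: D is treated as recorded 9/9/2022, the work-commencement date.
By effective date: C (4/24/2022), D (9/9/2022), A (2/11/2023), B (9/30/2023).
D is senior to B before the subordination, so the two trade places.

C, B, A, D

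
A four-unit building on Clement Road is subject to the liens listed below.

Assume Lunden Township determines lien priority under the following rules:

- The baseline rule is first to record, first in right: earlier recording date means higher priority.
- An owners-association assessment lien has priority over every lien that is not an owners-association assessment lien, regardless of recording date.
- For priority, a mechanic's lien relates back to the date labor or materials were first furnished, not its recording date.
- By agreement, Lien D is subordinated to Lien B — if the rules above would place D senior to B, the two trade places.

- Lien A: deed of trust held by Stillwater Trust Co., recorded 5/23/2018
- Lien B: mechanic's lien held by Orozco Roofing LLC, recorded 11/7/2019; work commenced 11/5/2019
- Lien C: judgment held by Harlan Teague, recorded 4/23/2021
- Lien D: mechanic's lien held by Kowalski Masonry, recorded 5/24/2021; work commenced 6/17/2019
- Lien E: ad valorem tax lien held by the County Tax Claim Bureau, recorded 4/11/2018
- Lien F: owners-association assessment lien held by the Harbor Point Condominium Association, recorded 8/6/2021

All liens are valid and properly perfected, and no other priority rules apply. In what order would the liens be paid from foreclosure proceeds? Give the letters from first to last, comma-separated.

F, E, A, B, D, C

First, effective dates: B is treated as recorded 11/5/2019, the work-commencement date; D relates back to 6/17/2019 (work commenced).
F is an owners-association assessment lien and takes priority over every other lien.
Remaining liens by effective date: E (4/11/2018), A (5/23/2018), D (6/17/2019), B (11/5/2019), C (4/23/2021).
The subordination applies — D was senior to B — so D and B swap.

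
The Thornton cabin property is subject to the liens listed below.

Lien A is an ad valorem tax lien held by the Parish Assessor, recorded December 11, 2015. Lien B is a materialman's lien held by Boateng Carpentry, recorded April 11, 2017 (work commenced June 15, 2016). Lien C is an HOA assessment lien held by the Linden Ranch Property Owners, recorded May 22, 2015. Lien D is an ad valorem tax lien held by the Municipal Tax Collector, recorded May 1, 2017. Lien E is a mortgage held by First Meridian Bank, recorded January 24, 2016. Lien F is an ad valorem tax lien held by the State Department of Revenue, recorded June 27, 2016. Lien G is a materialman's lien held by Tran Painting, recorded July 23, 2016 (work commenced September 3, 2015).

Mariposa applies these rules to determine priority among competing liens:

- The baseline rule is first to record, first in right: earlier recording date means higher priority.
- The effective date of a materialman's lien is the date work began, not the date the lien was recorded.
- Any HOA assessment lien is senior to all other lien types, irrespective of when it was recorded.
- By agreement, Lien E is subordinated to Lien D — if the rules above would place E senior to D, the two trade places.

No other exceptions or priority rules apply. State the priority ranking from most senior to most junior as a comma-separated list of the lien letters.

First, effective dates: B is treated as recorded June 15, 2016, the work-commencement date; G relates back to September 3, 2015 (work commenced).
C, as an HOA assessment lien, has superpriority and ranks first.
The other liens, earliest effective date first: G (September 3, 2015), A (December 11, 2015), E (January 24, 2016), B (June 15, 2016), F (June 27, 2016), D (May 1, 2017).
E is senior to D before the subordination, so the two trade places.

C, G, A, D, B, F, E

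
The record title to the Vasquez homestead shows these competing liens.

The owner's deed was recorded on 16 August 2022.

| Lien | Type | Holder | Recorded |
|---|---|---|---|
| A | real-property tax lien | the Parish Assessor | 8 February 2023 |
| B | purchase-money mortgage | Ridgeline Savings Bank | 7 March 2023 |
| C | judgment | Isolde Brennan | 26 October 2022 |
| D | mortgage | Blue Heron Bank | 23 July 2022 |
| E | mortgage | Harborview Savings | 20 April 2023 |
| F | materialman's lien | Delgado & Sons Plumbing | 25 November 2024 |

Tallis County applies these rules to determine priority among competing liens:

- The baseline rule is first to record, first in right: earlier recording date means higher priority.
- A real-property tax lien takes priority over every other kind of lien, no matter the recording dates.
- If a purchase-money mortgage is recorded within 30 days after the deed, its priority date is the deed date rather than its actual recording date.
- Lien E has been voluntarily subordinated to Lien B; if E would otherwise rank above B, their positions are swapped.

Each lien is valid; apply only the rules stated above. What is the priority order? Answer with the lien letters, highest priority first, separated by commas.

Adjusting effective dates: B was recorded 203 days after the deed — beyond 30 days — so no relation-back applies.
As a real-property tax lien, A is senior to every other lien.
Ordering the rest by effective date: D (23 July 2022), C (26 October 2022), B (7 March 2023), E (20 April 2023), F (25 November 2024).
E already ranks below B; the subordination has no effect.

A, D, C, B, E, F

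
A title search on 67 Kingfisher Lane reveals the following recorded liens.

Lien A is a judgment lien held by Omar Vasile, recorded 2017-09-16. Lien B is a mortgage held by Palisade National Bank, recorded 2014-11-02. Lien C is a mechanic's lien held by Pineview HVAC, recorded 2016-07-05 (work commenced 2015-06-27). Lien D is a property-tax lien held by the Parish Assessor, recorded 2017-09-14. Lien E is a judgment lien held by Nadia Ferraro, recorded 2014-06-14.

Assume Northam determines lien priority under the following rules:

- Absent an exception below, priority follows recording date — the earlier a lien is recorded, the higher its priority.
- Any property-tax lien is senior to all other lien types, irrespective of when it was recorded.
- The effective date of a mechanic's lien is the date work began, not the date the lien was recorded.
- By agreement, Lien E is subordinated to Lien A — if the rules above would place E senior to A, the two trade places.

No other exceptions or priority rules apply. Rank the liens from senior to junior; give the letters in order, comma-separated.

Effective dates after the stated exceptions: C's effective date is 2015-06-27, when work began.
D is a property-tax lien, so it outranks all other liens regardless of date.
Among the remaining liens, by effective date: E (2014-06-14), B (2014-11-02), C (2015-06-27), A (2017-09-16).
Because E would otherwise rank above A, the subordination swaps them.

D, A, B, C, E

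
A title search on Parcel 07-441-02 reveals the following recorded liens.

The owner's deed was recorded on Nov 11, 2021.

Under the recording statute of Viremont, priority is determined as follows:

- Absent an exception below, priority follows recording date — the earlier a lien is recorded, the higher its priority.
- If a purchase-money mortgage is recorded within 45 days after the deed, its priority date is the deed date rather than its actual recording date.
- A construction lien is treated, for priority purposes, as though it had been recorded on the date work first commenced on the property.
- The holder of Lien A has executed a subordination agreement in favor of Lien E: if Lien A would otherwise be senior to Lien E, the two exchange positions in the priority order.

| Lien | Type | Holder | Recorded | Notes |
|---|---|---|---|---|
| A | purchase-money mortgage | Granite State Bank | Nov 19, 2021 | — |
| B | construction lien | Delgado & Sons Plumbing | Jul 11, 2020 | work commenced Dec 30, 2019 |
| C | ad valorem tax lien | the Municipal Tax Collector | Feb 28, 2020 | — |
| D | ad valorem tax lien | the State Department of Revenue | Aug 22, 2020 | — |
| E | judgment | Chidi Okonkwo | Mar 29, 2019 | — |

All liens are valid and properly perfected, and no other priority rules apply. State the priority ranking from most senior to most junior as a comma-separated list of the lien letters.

First, effective dates: A was recorded within the 45-day window, so its effective date is the deed date Nov 11, 2021; B is treated as recorded Dec 30, 2019, the work-commencement date.
Ordering by effective date: E (Mar 29, 2019), B (Dec 30, 2019), C (Feb 28, 2020), D (Aug 22, 2020), A (Nov 11, 2021).
A is already junior to E, so the subordination agreement changes nothing.

E, B, C, D, A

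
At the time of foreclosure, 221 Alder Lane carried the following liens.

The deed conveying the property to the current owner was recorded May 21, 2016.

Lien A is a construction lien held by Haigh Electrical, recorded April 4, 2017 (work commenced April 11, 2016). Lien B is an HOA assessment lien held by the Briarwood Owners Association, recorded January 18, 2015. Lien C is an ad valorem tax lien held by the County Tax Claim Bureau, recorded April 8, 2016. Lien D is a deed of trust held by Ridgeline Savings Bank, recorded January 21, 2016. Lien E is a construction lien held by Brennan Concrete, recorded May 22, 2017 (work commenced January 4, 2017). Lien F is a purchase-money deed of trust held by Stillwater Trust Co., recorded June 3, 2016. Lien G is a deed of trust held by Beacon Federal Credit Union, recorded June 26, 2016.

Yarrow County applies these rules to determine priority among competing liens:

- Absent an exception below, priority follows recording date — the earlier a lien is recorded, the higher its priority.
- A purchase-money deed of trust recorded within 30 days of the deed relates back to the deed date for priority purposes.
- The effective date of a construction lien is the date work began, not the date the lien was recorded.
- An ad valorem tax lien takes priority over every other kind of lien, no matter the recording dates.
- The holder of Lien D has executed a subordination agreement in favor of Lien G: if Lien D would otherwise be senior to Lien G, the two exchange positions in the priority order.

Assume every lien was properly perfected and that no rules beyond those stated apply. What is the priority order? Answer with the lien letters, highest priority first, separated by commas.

C, B, G, A, F, D, E

Adjusting effective dates: A's effective date is April 11, 2016, when work began; E is treated as recorded January 4, 2017, the work-commencement date; F was recorded within the 30-day window, so its effective date is the deed date May 21, 2016.
As an ad valorem tax lien, C is senior to every other lien.
Remaining liens by effective date: B (January 18, 2015), D (January 21, 2016), A (April 11, 2016), F (May 21, 2016), G (June 26, 2016), E (January 4, 2017).
D would otherwise be senior to G, so under the subordination agreement D and G exchange positions.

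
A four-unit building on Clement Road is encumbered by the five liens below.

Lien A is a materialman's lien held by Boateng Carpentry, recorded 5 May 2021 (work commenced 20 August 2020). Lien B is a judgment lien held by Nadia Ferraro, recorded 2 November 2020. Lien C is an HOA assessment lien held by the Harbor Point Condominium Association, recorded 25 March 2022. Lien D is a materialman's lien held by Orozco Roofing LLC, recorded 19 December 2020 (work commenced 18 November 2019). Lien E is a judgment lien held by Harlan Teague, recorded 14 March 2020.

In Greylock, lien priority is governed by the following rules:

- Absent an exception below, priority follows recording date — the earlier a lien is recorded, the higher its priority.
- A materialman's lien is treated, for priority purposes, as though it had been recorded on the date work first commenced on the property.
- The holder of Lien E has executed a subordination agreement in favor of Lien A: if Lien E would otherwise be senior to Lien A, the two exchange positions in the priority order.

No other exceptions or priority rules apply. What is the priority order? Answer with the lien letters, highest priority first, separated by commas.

D, A, E, B, C

Adjusting effective dates: A relates back to 20 August 2020 (work commenced); D relates back to 18 November 2019 (work commenced).
By effective date, earliest first: D (18 November 2019), E (14 March 2020), A (20 August 2020), B (2 November 2020), C (25 March 2022).
Because E would otherwise rank above A, the subordination swaps them.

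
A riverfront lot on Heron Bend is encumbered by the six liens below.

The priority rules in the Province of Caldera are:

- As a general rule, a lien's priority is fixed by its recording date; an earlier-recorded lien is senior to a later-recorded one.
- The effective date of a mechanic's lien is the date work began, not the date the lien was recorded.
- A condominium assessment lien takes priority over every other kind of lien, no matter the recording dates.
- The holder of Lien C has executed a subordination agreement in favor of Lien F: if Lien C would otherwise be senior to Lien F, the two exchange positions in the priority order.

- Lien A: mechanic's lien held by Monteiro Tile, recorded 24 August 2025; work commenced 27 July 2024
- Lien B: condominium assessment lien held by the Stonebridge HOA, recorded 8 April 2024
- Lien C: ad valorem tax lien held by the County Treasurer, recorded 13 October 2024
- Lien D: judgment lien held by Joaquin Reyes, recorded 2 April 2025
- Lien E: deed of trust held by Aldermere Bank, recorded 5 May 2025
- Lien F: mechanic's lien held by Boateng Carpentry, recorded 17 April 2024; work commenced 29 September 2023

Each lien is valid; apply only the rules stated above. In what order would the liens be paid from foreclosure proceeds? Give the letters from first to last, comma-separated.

B, F, A, C, D, E

Adjusting effective dates: A relates back to 27 July 2024 (work commenced); F relates back to 29 September 2023 (work commenced).
As a condominium assessment lien, B is senior to every other lien.
Remaining liens by effective date: F (29 September 2023), A (27 July 2024), C (13 October 2024), D (2 April 2025), E (5 May 2025).
Since C is not senior to F, the subordination leaves the order unchanged.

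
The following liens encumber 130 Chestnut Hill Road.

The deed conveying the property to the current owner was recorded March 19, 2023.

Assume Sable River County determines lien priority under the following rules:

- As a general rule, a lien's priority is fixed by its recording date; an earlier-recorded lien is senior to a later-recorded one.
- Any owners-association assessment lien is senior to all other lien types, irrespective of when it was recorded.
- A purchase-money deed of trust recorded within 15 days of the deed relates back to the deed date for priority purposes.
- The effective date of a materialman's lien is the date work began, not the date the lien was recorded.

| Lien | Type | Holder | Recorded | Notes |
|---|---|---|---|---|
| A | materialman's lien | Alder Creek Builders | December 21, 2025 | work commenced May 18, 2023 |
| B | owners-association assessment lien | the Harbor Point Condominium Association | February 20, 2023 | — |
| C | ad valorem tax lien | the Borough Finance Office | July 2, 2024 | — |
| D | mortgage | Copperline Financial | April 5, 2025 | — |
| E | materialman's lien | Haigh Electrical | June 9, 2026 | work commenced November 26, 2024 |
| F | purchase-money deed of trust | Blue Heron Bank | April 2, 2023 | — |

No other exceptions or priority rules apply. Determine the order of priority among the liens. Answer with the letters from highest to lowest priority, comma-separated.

Effective dates after the stated exceptions: A's effective date is May 18, 2023, when work began; E relates back to November 26, 2024 (work commenced); F's effective date is the deed date, March 19, 2023.
B is an owners-association assessment lien, so it outranks all other liens regardless of date.
Remaining liens by effective date: F (March 19, 2023), A (May 18, 2023), C (July 2, 2024), E (November 26, 2024), D (April 5, 2025).

B, F, A, C, E, D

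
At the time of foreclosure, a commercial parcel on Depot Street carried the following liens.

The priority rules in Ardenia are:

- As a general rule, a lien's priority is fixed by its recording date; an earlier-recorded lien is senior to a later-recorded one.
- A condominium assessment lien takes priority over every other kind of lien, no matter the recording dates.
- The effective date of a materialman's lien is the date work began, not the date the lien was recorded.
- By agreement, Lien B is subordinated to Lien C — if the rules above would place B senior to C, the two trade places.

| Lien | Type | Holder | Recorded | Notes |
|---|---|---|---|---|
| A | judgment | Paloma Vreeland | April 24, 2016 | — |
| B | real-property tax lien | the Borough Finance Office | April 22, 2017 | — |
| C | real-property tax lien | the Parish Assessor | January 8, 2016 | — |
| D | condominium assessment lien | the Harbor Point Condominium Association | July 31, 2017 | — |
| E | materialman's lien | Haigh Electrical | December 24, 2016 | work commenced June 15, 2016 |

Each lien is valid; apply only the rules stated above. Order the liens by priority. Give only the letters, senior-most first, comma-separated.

Effective dates: E relates back to June 15, 2016 (work commenced).
As a condominium assessment lien, D is senior to every other lien.
Ordering the rest by effective date: C (January 8, 2016), A (April 24, 2016), E (June 15, 2016), B (April 22, 2017).
Since B is not senior to C, the subordination leaves the order unchanged.

D, C, A, E, B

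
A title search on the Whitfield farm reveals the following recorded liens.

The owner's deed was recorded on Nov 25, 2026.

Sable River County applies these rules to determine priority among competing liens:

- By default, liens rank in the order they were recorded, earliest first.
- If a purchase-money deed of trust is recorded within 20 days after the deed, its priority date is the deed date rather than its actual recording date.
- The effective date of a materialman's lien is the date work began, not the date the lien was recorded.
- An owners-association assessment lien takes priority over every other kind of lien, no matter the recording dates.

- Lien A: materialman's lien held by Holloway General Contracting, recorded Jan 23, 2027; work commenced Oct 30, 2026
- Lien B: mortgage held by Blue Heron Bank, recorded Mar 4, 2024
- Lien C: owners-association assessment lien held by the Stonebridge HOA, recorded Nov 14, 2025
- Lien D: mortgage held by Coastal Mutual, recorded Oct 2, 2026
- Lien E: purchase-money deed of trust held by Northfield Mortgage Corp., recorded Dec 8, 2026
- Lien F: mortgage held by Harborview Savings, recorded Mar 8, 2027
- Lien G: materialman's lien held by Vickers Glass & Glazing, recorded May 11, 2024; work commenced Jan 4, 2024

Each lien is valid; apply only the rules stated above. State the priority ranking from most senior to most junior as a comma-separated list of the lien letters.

C, G, B, D, A, E, F

Effective dates after the stated exceptions: A relates back to Oct 30, 2026 (work commenced); E relates back to the deed date Nov 25, 2026; G's effective date is Jan 4, 2024, when work began.
As an owners-association assessment lien, C is senior to every other lien.
Ordering the rest by effective date: G (Jan 4, 2024), B (Mar 4, 2024), D (Oct 2, 2026), A (Oct 30, 2026), E (Nov 25, 2026), F (Mar 8, 2027).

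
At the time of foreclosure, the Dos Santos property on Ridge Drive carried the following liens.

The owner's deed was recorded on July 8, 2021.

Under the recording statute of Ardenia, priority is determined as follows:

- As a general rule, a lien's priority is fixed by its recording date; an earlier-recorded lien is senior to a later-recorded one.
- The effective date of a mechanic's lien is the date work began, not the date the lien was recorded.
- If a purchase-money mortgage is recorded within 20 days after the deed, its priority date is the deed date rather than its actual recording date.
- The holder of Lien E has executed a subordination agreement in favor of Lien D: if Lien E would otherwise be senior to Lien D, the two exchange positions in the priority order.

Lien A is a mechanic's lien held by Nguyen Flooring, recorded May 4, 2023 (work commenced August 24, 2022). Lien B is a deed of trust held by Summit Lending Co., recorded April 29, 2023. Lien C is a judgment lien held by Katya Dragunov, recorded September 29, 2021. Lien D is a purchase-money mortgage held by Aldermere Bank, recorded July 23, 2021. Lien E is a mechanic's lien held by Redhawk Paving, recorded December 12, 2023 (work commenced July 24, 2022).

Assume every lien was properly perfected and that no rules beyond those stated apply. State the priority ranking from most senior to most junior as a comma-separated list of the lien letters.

Effective dates: A relates back to August 24, 2022 (work commenced); D relates back to the deed date July 8, 2021; E relates back to July 24, 2022 (work commenced).
Ordering by effective date: D (July 8, 2021), C (September 29, 2021), E (July 24, 2022), A (August 24, 2022), B (April 29, 2023).
E already ranks below D; the subordination has no effect.

D, C, E, A, B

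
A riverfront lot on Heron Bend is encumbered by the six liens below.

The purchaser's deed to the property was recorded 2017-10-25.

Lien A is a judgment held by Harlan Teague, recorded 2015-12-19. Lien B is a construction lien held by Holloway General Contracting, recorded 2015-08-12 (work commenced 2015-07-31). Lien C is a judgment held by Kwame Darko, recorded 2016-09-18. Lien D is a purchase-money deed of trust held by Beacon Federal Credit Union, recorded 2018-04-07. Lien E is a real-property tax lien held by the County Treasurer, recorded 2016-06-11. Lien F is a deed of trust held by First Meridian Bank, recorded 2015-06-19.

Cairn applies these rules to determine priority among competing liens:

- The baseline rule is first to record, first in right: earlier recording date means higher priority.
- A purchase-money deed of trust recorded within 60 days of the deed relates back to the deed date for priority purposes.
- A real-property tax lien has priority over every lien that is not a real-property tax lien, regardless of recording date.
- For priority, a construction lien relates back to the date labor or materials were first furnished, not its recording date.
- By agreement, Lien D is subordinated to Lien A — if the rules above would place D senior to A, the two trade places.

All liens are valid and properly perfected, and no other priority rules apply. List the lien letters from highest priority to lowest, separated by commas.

First, effective dates: B relates back to 2015-07-31 (work commenced); D missed the 60-day window (164 days after the deed), so its recording date stands.
As a real-property tax lien, E is senior to every other lien.
Among the remaining liens, by effective date: F (2015-06-19), B (2015-07-31), A (2015-12-19), C (2016-09-18), D (2018-04-07).
Since D is not senior to A, the subordination leaves the order unchanged.

E, F, B, A, C, D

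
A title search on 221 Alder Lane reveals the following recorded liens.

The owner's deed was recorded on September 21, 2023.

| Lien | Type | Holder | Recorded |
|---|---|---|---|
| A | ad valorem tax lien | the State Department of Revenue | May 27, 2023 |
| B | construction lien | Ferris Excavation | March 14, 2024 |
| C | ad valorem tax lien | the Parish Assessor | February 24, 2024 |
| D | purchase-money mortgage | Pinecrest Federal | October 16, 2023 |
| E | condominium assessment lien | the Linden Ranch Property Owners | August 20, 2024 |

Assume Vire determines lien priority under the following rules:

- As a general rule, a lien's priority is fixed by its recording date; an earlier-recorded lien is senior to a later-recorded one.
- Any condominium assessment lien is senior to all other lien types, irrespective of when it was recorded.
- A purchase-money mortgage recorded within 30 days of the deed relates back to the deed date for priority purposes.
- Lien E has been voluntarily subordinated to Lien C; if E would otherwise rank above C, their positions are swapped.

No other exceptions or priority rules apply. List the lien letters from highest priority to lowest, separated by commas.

Adjusting effective dates: D's effective date is the deed date, September 21, 2023.
E is a condominium assessment lien, so it outranks all other liens regardless of date.
Among the remaining liens, by effective date: A (May 27, 2023), D (September 21, 2023), C (February 24, 2024), B (March 14, 2024).
E is senior to C before the subordination, so the two trade places.

C, A, D, E, B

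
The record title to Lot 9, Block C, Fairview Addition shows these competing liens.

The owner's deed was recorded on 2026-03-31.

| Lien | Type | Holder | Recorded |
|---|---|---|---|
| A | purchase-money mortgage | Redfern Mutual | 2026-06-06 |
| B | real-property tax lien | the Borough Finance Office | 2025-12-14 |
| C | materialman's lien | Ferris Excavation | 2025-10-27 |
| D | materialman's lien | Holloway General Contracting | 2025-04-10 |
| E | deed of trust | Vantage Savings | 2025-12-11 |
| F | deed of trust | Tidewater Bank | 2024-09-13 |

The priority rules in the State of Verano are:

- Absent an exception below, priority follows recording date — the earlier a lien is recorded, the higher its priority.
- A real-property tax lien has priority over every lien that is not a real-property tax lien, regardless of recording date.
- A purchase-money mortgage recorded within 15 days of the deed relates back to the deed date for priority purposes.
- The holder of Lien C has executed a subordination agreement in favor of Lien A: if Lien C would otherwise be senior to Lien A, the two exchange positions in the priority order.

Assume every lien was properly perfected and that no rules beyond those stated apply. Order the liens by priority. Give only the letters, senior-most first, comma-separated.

B, F, D, A, E, C

Adjusting effective dates: A missed the 15-day window (67 days after the deed), so its recording date stands.
B, as a real-property tax lien, has superpriority and ranks first.
Ordering the rest by effective date: F (2024-09-13), D (2025-04-10), C (2025-10-27), E (2025-12-11), A (2026-06-06).
Because C would otherwise rank above A, the subordination swaps them.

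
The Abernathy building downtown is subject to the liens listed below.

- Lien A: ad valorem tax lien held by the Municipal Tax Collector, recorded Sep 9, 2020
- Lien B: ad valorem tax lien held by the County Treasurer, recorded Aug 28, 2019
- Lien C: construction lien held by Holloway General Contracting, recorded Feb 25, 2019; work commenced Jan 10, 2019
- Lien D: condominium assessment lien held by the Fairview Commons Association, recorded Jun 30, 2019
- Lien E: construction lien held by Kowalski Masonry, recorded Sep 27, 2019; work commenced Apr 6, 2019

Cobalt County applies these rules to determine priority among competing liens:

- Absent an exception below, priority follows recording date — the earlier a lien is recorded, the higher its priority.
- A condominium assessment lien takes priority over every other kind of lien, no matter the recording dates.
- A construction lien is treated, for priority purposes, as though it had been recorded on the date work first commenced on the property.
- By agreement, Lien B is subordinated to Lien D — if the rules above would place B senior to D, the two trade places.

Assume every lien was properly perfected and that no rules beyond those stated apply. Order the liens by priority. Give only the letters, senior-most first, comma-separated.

D, C, E, B, A

First, effective dates: C is treated as recorded Jan 10, 2019, the work-commencement date; E relates back to Apr 6, 2019 (work commenced).
As a condominium assessment lien, D is senior to every other lien.
Ordering the rest by effective date: C (Jan 10, 2019), E (Apr 6, 2019), B (Aug 28, 2019), A (Sep 9, 2020).
B is already junior to D, so the subordination agreement changes nothing.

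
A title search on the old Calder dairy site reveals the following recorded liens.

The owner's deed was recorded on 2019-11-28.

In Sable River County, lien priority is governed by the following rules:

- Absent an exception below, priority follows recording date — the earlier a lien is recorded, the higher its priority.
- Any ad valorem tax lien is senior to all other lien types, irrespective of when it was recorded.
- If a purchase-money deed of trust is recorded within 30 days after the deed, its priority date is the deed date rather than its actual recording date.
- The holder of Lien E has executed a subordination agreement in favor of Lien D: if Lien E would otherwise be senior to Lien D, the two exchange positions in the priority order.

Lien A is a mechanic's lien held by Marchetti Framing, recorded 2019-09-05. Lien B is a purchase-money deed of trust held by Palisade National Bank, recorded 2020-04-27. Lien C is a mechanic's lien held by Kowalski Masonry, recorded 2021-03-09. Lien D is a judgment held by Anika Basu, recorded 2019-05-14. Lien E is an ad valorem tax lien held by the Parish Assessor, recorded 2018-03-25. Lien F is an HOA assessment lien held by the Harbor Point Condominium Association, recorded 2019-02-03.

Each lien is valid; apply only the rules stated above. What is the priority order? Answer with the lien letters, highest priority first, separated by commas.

Effective dates after the stated exceptions: B was recorded 151 days after the deed, outside the 30-day window, so it keeps its recording date.
As an ad valorem tax lien, E is senior to every other lien.
Ordering the rest by effective date: F (2019-02-03), D (2019-05-14), A (2019-09-05), B (2020-04-27), C (2021-03-09).
E is senior to D before the subordination, so the two trade places.

D, F, E, A, B, C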